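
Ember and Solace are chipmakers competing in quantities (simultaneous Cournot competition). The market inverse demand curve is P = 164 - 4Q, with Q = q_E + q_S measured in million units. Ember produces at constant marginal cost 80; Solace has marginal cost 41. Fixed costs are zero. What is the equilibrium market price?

95

Ember's profit: π_E = (164 - 4Q)q_E - (80q_E). Setting ∂π_E/∂q_E = 0: 84 - 8q_E - 4(q_S) = 0.
Solace's profit: π_S = (164 - 4Q)q_S - (41q_S). Setting ∂π_S/∂q_S = 0: 123 - 8q_S - 4(q_E) = 0.
So q_E = (84 - 4q_S)/8 and q_S = (123 - 4q_E)/8.
Solving the pair: q_E = 15/4, q_S = 27/2.
Total output Q = 69/4, so price P = 164 - 4·(69/4) = 95.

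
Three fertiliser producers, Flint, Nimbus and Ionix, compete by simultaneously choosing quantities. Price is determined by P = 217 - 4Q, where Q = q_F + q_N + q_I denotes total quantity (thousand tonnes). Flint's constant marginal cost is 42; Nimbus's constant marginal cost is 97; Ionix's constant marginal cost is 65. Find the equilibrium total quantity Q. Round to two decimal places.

Flint's profit: π_F = (217 - 4Q)q_F - (42q_F). Setting ∂π_F/∂q_F = 0: 175 - 8q_F - 4(q_N + q_I) = 0.
Nimbus's profit: π_N = (217 - 4Q)q_N - (97q_N). Setting ∂π_N/∂q_N = 0: 120 - 8q_N - 4(q_F + q_I) = 0.
Ionix's profit: π_I = (217 - 4Q)q_I - (65q_I). Setting ∂π_I/∂q_I = 0: 152 - 8q_I - 4(q_F + q_N) = 0.
Adding the 3 first-order conditions: 447 − 16Q = 0, so Q = 447/16.
Back-substituting: q_F = (175 − 447/4)/4 = 253/16, q_N = (120 − 447/4)/4 = 33/16, q_I = (152 − 447/4)/4 = 161/16.
Total output Q = 253/16 + 33/16 + 161/16 = 447/16.

27.94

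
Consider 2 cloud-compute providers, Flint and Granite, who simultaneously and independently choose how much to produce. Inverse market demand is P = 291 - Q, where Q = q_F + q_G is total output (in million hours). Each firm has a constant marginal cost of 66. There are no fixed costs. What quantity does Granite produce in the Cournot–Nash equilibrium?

A representative firm's profit is π_i = q_i(291 - Q) - 66q_i.
First-order condition (treating rivals' output as given): 225 - 2q_i - q_j = 0.
By symmetry each firm produces the same amount; substituting q_j = q_i yields q_i = 225/3 = 75.

75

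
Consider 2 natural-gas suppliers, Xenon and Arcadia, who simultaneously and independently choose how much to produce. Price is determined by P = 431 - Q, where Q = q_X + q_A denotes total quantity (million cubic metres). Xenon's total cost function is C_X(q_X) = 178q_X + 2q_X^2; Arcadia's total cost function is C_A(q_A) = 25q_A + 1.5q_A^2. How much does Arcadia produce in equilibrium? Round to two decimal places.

75.28

Xenon's profit: π_X = (431 - Q)q_X - (178q_X + 2q_X²). Setting ∂π_X/∂q_X = 0: 253 - 6q_X - (q_A) = 0.
Arcadia's first-order condition: 406 - 5q_A - (q_X) = 0.
So q_X = (253 - q_A)/6 and q_A = (406 - q_X)/5.
Substituting one into the other gives q_X = 859/29 and q_A = 75.2759.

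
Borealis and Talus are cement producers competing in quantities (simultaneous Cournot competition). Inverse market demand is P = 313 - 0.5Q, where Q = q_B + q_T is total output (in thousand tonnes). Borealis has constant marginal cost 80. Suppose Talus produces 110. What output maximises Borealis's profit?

With the rival's output fixed at 110, Borealis's profit is π_B = (313 - (1/2)·110 - (1/2)q_B)q_B - (80q_B) = (258 - (1/2)q_B)q_B - (80q_B).
∂π_B/∂q_B = 178 - q_B = 0, so q_B = 178.

178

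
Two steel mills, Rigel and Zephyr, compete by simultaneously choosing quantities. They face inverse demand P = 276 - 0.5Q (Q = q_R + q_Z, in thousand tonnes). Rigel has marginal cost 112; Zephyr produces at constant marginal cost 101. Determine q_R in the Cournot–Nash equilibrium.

Rigel's profit: π_R = (276 - 0.5Q)q_R - (112q_R). Setting ∂π_R/∂q_R = 0: 164 - q_R - (1/2)(q_Z) = 0.
Zephyr's first-order condition: 175 - q_Z - (1/2)(q_R) = 0.
So q_R = (164 - (1/2)q_Z) and q_Z = (175 - (1/2)q_R).
Solving the pair: q_R = 102, q_Z = 124.

102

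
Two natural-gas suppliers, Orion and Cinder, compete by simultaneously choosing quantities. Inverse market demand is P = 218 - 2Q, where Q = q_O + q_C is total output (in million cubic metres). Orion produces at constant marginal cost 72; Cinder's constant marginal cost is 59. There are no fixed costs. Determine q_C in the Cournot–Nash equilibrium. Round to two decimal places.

28.67

Orion's profit: π_O = (218 - 2Q)q_O - (72q_O). Setting ∂π_O/∂q_O = 0: 146 - 4q_O - 2(q_C) = 0.
Cinder's profit: π_C = (218 - 2Q)q_C - (59q_C). Setting ∂π_C/∂q_C = 0: 159 - 4q_C - 2(q_O) = 0.
So q_O = (146 - 2q_C)/4 and q_C = (159 - 2q_O)/4.
Substituting one into the other gives q_O = 133/6 and q_C = 86/3.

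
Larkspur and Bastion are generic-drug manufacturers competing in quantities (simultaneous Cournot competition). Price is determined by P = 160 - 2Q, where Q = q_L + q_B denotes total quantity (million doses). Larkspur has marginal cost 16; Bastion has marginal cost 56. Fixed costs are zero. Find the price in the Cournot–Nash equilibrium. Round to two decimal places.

77.33

Larkspur's profit: π_L = (160 - 2Q)q_L - (16q_L). Setting ∂π_L/∂q_L = 0: 144 - 4q_L - 2(q_B) = 0.
Bastion's profit: π_B = (160 - 2Q)q_B - (56q_B). Setting ∂π_B/∂q_B = 0: 104 - 4q_B - 2(q_L) = 0.
Rearranging gives the reaction functions q_L = (144 - 2q_B)/4 and q_B = (104 - 2q_L)/4.
Solving the pair: q_L = 92/3, q_B = 32/3.
Total output Q = 124/3, so price P = 160 - 2·(124/3) = 232/3.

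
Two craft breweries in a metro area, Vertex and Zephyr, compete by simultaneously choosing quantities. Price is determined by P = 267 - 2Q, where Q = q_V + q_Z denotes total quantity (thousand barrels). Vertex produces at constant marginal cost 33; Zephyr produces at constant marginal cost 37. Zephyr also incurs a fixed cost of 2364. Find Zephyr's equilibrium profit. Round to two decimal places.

Vertex's profit: π_V = (267 - 2Q)q_V - (33q_V). Setting ∂π_V/∂q_V = 0: 234 - 4q_V - 2(q_Z) = 0.
Zephyr's first-order condition: 230 - 4q_Z - 2(q_V) = 0.
Best responses: q_V = (234 - 2q_Z)/4, q_Z = (230 - 2q_V)/4.
Solving the pair: q_V = 119/3, q_Z = 113/3.
Price P = 267 - 2·(232/3) = 337/3.
Zephyr's profit: (337/3 - 37)·(113/3) - 2364 = 473.5556.

473.56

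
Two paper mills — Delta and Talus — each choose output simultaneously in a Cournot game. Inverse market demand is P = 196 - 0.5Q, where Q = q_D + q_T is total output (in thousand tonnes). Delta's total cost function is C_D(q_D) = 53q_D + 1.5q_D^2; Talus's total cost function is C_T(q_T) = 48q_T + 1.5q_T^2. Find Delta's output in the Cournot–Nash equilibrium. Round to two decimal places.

31.62

Delta's profit: π_D = (196 - 0.5Q)q_D - (53q_D + (3/2)q_D²). Setting ∂π_D/∂q_D = 0: 143 - 4q_D - (1/2)(q_T) = 0.
Talus's profit: π_T = (196 - 0.5Q)q_T - (48q_T + (3/2)q_T²). Setting ∂π_T/∂q_T = 0: 148 - 4q_T - (1/2)(q_D) = 0.
Rearranging gives the reaction functions q_D = (143 - (1/2)q_T)/4 and q_T = (148 - (1/2)q_D)/4.
Substituting one into the other gives q_D = 664/21 and q_T = 694/21.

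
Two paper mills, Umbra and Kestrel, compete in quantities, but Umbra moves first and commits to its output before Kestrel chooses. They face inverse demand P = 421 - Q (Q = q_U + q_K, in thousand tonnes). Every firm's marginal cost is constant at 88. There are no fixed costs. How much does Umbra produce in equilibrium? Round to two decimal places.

166.50

Solve by backward induction. Given q_U, the follower Kestrel maximises π_K = (421 - q_U - q_K)q_K - 88q_K.
Follower FOC: 333 - q_U - 2q_K = 0, so q_K(q_U) = (333 - q_U)/2.
The leader anticipates this reaction. Substituting into P = 421 - Q gives P = 509/2 - (1/2)q_U, so π_U = (509/2 - (1/2)q_U)q_U - 88q_U.
Leader FOC: 333/2 - q_U = 0, so q_U = 333/2.
Then q_K = (333 - 333/2)/2 = 333/4.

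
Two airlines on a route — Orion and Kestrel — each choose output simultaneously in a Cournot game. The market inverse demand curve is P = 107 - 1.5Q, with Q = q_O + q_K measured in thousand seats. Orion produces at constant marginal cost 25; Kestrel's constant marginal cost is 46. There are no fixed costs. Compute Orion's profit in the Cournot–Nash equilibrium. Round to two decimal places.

Orion's profit: π_O = (107 - 1.5Q)q_O - (25q_O). Setting ∂π_O/∂q_O = 0: 82 - 3q_O - (3/2)(q_K) = 0.
Kestrel's profit: π_K = (107 - 1.5Q)q_K - (46q_K). Setting ∂π_K/∂q_K = 0: 61 - 3q_K - (3/2)(q_O) = 0.
Best responses: q_O = (82 - (3/2)q_K)/3, q_K = (61 - (3/2)q_O)/3.
Solving the pair: q_O = 206/9, q_K = 80/9.
Price P = 107 - (3/2)·(286/9) = 178/3.
Orion's profit: (178/3 - 25)·(206/9) = 785.8519.

785.85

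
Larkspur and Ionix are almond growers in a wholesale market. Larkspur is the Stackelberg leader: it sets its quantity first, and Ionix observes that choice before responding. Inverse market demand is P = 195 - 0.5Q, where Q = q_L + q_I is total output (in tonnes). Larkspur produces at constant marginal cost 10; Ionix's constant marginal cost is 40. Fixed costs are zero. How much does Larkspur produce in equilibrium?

The follower Ionix best-responds to any q_L: π_I = (195 - 0.5Q)q_I - 40q_I.
Follower FOC: 155 - (1/2)q_L - q_I = 0, so q_I(q_L) = (155 - (1/2)q_L).
Larkspur substitutes q_I(q_L) into its own profit: π_L = q_L(195 - (1/2)q_L - (155 - (1/2)q_L)/2) - 10q_L = (235/2 - (1/4)q_L)q_L - 10q_L.
The leader's first-order condition 215/2 - (1/2)q_L = 0 yields q_L = 215.
Then q_I = (155 - (1/2)·215) = 95/2.

215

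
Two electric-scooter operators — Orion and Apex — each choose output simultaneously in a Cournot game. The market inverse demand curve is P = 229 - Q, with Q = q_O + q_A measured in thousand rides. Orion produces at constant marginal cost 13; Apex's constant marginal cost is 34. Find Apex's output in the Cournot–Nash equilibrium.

Orion's profit: π_O = (229 - Q)q_O - (13q_O). Setting ∂π_O/∂q_O = 0: 216 - 2q_O - (q_A) = 0.
Apex's profit: π_A = (229 - Q)q_A - (34q_A). Setting ∂π_A/∂q_A = 0: 195 - 2q_A - (q_O) = 0.
Rearranging gives the reaction functions q_O = (216 - q_A)/2 and q_A = (195 - q_O)/2.
Substituting one into the other gives q_O = 79 and q_A = 58.

58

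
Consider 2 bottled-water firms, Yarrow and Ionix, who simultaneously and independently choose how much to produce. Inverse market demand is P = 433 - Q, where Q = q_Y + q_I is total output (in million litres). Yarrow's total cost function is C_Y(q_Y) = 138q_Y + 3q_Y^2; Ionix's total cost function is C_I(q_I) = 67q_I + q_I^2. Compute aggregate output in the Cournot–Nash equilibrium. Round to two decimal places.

111.19

Yarrow's profit: π_Y = (433 - Q)q_Y - (138q_Y + 3q_Y²). Setting ∂π_Y/∂q_Y = 0: 295 - 8q_Y - (q_I) = 0.
Ionix's profit: π_I = (433 - Q)q_I - (67q_I + q_I²). Setting ∂π_I/∂q_I = 0: 366 - 4q_I - (q_Y) = 0.
Best responses: q_Y = (295 - q_I)/8, q_I = (366 - q_Y)/4.
Solving the pair: q_Y = 814/31, q_I = 84.9355.
Total output Q = 814/31 + 84.9355 = 111.1935.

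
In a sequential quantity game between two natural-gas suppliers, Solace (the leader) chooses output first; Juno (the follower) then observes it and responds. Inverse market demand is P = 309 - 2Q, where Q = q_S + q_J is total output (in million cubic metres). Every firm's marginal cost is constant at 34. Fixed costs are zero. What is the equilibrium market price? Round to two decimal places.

102.75

Solve by backward induction. Given q_S, the follower Juno maximises π_J = (309 - 2q_S - 2q_J)q_J - 34q_J.
Setting the follower's marginal profit to zero, 275 - 2q_S - 4q_J = 0, i.e. q_J = (275 - 2q_S)/4.
The leader anticipates this reaction. Substituting into P = 309 - 2Q gives P = 343/2 - q_S, so π_S = (343/2 - q_S)q_S - 34q_S.
Leader FOC: 275/2 - 2q_S = 0, so q_S = 275/4.
Then q_J = (275 - 2·(275/4))/4 = 275/8.
Total output Q = 825/8, so price P = 309 - 2·(825/8) = 411/4.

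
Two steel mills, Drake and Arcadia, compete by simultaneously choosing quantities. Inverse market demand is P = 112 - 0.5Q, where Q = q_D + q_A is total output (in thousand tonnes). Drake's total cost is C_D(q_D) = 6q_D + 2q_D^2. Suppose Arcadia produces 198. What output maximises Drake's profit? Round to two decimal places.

With the rival's output fixed at 198, Drake's profit is π_D = (112 - (1/2)·198 - (1/2)q_D)q_D - (6q_D + 2q_D²) = (13 - (1/2)q_D)q_D - (6q_D + 2q_D²).
∂π_D/∂q_D = 7 - 5q_D = 0, so q_D = 7/5.

1.40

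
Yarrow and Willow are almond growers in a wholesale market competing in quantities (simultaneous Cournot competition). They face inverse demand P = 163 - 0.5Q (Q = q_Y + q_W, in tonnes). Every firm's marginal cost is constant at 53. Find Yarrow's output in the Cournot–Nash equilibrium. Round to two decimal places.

Each firm earns π_i = (163 - 0.5Q)q_i - 53q_i.
First-order condition (treating rivals' output as given): 110 - q_i - (1/2)q_j = 0.
By symmetry each firm produces the same amount; substituting q_j = q_i yields q_i = 110/(3/2) = 220/3.

73.33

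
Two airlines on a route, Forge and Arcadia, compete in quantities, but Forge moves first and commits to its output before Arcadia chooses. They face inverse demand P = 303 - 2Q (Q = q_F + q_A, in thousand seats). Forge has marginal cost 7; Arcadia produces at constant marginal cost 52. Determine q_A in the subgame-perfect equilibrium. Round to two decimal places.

20.13

Solve by backward induction. Given q_F, the follower Arcadia maximises π_A = (303 - 2q_F - 2q_A)q_A - 52q_A.
Follower FOC: 251 - 2q_F - 4q_A = 0, so q_A(q_F) = (251 - 2q_F)/4.
Forge substitutes q_A(q_F) into its own profit: π_F = q_F(303 - 2q_F - (251 - 2q_F)/2) - 7q_F = (355/2 - q_F)q_F - 7q_F.
The leader's first-order condition 341/2 - 2q_F = 0 yields q_F = 341/4.
Then q_A = (251 - 2·(341/4))/4 = 161/8.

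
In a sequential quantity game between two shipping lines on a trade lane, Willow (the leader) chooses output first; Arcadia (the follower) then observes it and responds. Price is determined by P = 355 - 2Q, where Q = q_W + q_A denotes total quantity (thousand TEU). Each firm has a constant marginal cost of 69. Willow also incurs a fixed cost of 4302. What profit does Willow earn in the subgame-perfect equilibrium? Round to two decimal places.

The follower Arcadia best-responds to any q_W: π_A = (355 - 2Q)q_A - 69q_A.
∂π_A/∂q_A = 286 - 2q_W - 4q_A = 0 gives the reaction function q_A = (286 - 2q_W)/4.
The leader anticipates this reaction. Substituting into P = 355 - 2Q gives P = 212 - q_W, so π_W = (212 - q_W)q_W - 69q_W.
Maximising: ∂π_W/∂q_W = 143 - 2q_W = 0, giving q_W = 143/2.
Then q_A = (286 - 2·(143/2))/4 = 143/4.
Price P = 355 - 2·(429/4) = 281/2.
Willow's profit: (281/2 - 69)·(143/2) - 4302 = 810.2500.

810.25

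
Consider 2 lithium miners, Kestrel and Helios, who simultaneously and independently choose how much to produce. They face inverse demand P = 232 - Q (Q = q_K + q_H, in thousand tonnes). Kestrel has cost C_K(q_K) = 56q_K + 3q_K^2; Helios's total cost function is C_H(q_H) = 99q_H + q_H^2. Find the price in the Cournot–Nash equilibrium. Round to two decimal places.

184.94

Kestrel's profit: π_K = (232 - Q)q_K - (56q_K + 3q_K²). Setting ∂π_K/∂q_K = 0: 176 - 8q_K - (q_H) = 0.
Helios's first-order condition: 133 - 4q_H - (q_K) = 0.
So q_K = (176 - q_H)/8 and q_H = (133 - q_K)/4.
Solving the pair: q_K = 571/31, q_H = 888/31.
Total output Q = 1459/31, so price P = 232 - 1459/31 = 184.9355.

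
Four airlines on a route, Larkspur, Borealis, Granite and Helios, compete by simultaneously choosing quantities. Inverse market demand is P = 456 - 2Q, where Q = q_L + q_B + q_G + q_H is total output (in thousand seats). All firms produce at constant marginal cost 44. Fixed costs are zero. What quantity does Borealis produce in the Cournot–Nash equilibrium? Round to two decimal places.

A representative firm's profit is π_i = q_i(456 - 2Q) - 44q_i.
First-order condition (treating rivals' output as given): 412 - 4q_i - 2·Σ_{j≠i} q_j = 0.
With identical firms every q_j equals q_i, so Σ_{j≠i} q_j = 3q_i and 412 = 10q_i, giving q_i = 206/5.

41.20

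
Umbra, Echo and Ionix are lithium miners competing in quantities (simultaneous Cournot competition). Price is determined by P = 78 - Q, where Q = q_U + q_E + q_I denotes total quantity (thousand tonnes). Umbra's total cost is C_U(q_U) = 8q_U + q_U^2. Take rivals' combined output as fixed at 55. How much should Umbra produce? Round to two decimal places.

3.75

With rivals' combined output fixed at 55, Umbra's profit is π_U = (78 - 55 - q_U)q_U - (8q_U + q_U²) = (23 - q_U)q_U - (8q_U + q_U²).
∂π_U/∂q_U = 15 - 4q_U = 0, so q_U = 15/4.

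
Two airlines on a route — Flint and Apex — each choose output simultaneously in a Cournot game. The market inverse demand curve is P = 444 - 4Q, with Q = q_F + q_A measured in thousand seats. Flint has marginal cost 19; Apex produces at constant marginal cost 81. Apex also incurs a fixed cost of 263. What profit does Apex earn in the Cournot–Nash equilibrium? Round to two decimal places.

Flint's profit: π_F = (444 - 4Q)q_F - (19q_F). Setting ∂π_F/∂q_F = 0: 425 - 8q_F - 4(q_A) = 0.
Apex's profit: π_A = (444 - 4Q)q_A - (81q_A). Setting ∂π_A/∂q_A = 0: 363 - 8q_A - 4(q_F) = 0.
So q_F = (425 - 4q_A)/8 and q_A = (363 - 4q_F)/8.
Substituting one into the other gives q_F = 487/12 and q_A = 301/12.
Price P = 444 - 4·(197/3) = 544/3.
Apex's profit: (544/3 - 81)·(301/12) - 263 = 2253.6944.

2253.69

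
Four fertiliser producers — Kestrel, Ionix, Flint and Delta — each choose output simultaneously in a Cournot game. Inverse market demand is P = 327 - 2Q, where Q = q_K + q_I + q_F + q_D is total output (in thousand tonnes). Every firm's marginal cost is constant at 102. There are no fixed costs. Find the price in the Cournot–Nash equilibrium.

Each firm earns π_i = (327 - 2Q)q_i - 102q_i.
Setting ∂π_i/∂q_i = 0 with rivals' quantities fixed: 225 - 4q_i - 2·Σ_{j≠i} q_j = 0.
By symmetry each firm produces the same amount; substituting Σ_{j≠i} q_j = 3q_i yields q_i = 225/10 = 45/2.
Total output Q = 90, so price P = 327 - 2·90 = 147.

147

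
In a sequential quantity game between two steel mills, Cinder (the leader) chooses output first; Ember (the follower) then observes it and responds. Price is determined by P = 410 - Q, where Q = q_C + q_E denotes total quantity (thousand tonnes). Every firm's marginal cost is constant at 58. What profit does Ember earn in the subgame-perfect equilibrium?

7744

The follower Ember best-responds to any q_C: π_E = (410 - Q)q_E - 58q_E.
Setting the follower's marginal profit to zero, 352 - q_C - 2q_E = 0, i.e. q_E = (352 - q_C)/2.
Cinder substitutes q_E(q_C) into its own profit: π_C = q_C(410 - q_C - (352 - q_C)/2) - 58q_C = (234 - (1/2)q_C)q_C - 58q_C.
The leader's first-order condition 176 - q_C = 0 yields q_C = 176.
Then q_E = (352 - 176)/2 = 88.
Price P = 410 - 264 = 146.
Ember's profit: (146 - 58)·88 = 7744.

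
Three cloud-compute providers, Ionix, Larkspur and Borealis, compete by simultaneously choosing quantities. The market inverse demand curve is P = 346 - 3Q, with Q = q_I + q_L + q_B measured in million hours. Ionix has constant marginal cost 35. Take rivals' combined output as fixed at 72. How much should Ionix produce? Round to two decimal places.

With rivals' combined output fixed at 72, Ionix's profit is π_I = (346 - 3·72 - 3q_I)q_I - (35q_I) = (130 - 3q_I)q_I - (35q_I).
∂π_I/∂q_I = 95 - 6q_I = 0, so q_I = 95/6.

15.83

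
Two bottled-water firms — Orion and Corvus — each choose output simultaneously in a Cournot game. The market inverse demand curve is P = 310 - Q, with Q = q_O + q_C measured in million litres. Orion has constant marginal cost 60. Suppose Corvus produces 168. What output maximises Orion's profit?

With the rival's output fixed at 168, Orion's profit is π_O = (310 - 168 - q_O)q_O - (60q_O) = (142 - q_O)q_O - (60q_O).
∂π_O/∂q_O = 82 - 2q_O = 0, so q_O = 41.

41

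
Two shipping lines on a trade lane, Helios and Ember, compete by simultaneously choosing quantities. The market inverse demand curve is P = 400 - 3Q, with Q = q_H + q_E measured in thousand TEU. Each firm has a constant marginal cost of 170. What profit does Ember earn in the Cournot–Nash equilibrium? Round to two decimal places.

Each firm earns π_i = (400 - 3Q)q_i - 170q_i.
First-order condition (treating rivals' output as given): 230 - 6q_i - 3q_j = 0.
With identical firms every q_j equals q_i, so q_j = q_i and 230 = 9q_i, giving q_i = 230/9.
Price P = 400 - 3·(460/9) = 740/3.
Ember's profit: (740/3 - 170)·(230/9) = 1959.2593.

1959.26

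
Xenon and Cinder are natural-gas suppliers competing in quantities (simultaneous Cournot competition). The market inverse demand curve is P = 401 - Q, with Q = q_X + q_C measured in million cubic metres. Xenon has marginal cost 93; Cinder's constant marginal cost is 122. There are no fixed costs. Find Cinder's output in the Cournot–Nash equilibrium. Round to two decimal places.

83.33

Xenon's profit: π_X = (401 - Q)q_X - (93q_X). Setting ∂π_X/∂q_X = 0: 308 - 2q_X - (q_C) = 0.
Cinder's first-order condition: 279 - 2q_C - (q_X) = 0.
So q_X = (308 - q_C)/2 and q_C = (279 - q_X)/2.
Solving the pair: q_X = 337/3, q_C = 250/3.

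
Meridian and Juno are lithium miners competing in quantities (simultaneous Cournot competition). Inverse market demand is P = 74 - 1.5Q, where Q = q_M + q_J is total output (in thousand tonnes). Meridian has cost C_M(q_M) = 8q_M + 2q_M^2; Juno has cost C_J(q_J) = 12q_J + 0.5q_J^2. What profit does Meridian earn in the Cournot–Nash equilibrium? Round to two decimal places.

Meridian's profit: π_M = (74 - 1.5Q)q_M - (8q_M + 2q_M²). Setting ∂π_M/∂q_M = 0: 66 - 7q_M - (3/2)(q_J) = 0.
Juno's first-order condition: 62 - 4q_J - (3/2)(q_M) = 0.
Rearranging gives the reaction functions q_M = (66 - (3/2)q_J)/7 and q_J = (62 - (3/2)q_M)/4.
Solving the pair: q_M = 684/103, q_J = 1340/103.
Price P = 74 - (3/2)·19.6505 = 44.5243.
Meridian's profit: 44.5243·(684/103) - 8·(684/103) - 2(684/103)² = 154.3497.

154.35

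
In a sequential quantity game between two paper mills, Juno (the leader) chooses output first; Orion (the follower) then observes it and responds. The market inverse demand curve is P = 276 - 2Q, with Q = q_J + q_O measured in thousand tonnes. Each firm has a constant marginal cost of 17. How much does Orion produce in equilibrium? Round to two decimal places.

32.38

Solve by backward induction. Given q_J, the follower Orion maximises π_O = (276 - 2q_J - 2q_O)q_O - 17q_O.
Setting the follower's marginal profit to zero, 259 - 2q_J - 4q_O = 0, i.e. q_O = (259 - 2q_J)/4.
Juno substitutes q_O(q_J) into its own profit: π_J = q_J(276 - 2q_J - (259 - 2q_J)/2) - 17q_J = (293/2 - q_J)q_J - 17q_J.
Leader FOC: 259/2 - 2q_J = 0, so q_J = 259/4.
Then q_O = (259 - 2·(259/4))/4 = 259/8.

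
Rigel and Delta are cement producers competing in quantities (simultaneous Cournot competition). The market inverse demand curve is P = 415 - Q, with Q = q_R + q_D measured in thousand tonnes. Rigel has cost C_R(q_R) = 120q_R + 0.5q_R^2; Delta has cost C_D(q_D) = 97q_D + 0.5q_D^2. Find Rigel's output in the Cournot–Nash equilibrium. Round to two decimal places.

70.88

Rigel's profit: π_R = (415 - Q)q_R - (120q_R + (1/2)q_R²). Setting ∂π_R/∂q_R = 0: 295 - 3q_R - (q_D) = 0.
Delta's profit: π_D = (415 - Q)q_D - (97q_D + (1/2)q_D²). Setting ∂π_D/∂q_D = 0: 318 - 3q_D - (q_R) = 0.
Best responses: q_R = (295 - q_D)/3, q_D = (318 - q_R)/3.
Solving the pair: q_R = 567/8, q_D = 659/8.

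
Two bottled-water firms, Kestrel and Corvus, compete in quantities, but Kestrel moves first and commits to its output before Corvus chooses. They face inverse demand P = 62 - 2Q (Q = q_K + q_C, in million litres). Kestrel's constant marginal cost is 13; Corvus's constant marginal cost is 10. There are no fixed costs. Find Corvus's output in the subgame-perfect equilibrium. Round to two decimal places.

Solve by backward induction. Given q_K, the follower Corvus maximises π_C = (62 - 2q_K - 2q_C)q_C - 10q_C.
∂π_C/∂q_C = 52 - 2q_K - 4q_C = 0 gives the reaction function q_C = (52 - 2q_K)/4.
The leader anticipates this reaction. Substituting into P = 62 - 2Q gives P = 36 - q_K, so π_K = (36 - q_K)q_K - 13q_K.
Leader FOC: 23 - 2q_K = 0, so q_K = 23/2.
Then q_C = (52 - 2·(23/2))/4 = 29/4.

7.25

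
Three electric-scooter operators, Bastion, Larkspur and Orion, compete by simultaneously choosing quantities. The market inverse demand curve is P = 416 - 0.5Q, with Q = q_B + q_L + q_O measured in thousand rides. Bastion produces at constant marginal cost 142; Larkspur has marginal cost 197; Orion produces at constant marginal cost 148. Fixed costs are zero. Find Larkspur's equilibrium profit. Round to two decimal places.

Bastion's profit: π_B = (416 - 0.5Q)q_B - (142q_B). Setting ∂π_B/∂q_B = 0: 274 - q_B - (1/2)(q_L + q_O) = 0.
Larkspur's first-order condition: 219 - q_L - (1/2)(q_B + q_O) = 0.
Orion's first-order condition: 268 - q_O - (1/2)(q_B + q_L) = 0.
Summing all 3 equations gives 761 − 2Q = 0, hence Q = 761/2.
Back-substituting: q_B = (274 − 761/4)/(1/2) = 335/2, q_L = (219 − 761/4)/(1/2) = 115/2, q_O = (268 − 761/4)/(1/2) = 311/2.
Price P = 416 - (1/2)·(761/2) = 903/4.
Larkspur's profit: (903/4 - 197)·(115/2) = 1653.1250.

1653.13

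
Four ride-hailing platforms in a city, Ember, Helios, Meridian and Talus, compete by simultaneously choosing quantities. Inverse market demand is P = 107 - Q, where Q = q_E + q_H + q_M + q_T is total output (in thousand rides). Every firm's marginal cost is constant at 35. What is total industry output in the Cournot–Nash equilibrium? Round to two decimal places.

A representative firm's profit is π_i = q_i(107 - Q) - 35q_i.
First-order condition (treating rivals' output as given): 72 - 2q_i - Σ_{j≠i} q_j = 0.
By symmetry each firm produces the same amount; substituting Σ_{j≠i} q_j = 3q_i yields q_i = 72/5.
Total output Q = 72/5 + 72/5 + 72/5 + 72/5 = 288/5.

57.60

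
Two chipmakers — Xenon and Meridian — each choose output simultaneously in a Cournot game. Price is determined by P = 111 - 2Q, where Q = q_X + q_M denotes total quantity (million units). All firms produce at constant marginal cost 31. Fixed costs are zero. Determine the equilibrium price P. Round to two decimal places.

A representative firm's profit is π_i = q_i(111 - 2Q) - 31q_i.
Setting ∂π_i/∂q_i = 0 with rivals' quantities fixed: 80 - 4q_i - 2q_j = 0.
With identical firms every q_j equals q_i, so q_j = q_i and 80 = 6q_i, giving q_i = 40/3.
Total output Q = 80/3, so price P = 111 - 2·(80/3) = 173/3.

57.67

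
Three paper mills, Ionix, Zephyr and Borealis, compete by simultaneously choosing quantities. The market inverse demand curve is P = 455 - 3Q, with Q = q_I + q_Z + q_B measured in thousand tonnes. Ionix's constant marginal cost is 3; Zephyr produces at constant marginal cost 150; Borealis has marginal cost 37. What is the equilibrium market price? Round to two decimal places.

Ionix's profit: π_I = (455 - 3Q)q_I - (3q_I). Setting ∂π_I/∂q_I = 0: 452 - 6q_I - 3(q_Z + q_B) = 0.
Zephyr's profit: π_Z = (455 - 3Q)q_Z - (150q_Z). Setting ∂π_Z/∂q_Z = 0: 305 - 6q_Z - 3(q_I + q_B) = 0.
Borealis's profit: π_B = (455 - 3Q)q_B - (37q_B). Setting ∂π_B/∂q_B = 0: 418 - 6q_B - 3(q_I + q_Z) = 0.
Adding the 3 first-order conditions: 1175 − 12Q = 0, so Q = 1175/12.
Back-substituting: q_I = (452 − 1175/4)/3 = 211/4, q_Z = (305 − 1175/4)/3 = 15/4, q_B = (418 − 1175/4)/3 = 497/12.
Total output Q = 1175/12, so price P = 455 - 3·(1175/12) = 645/4.

161.25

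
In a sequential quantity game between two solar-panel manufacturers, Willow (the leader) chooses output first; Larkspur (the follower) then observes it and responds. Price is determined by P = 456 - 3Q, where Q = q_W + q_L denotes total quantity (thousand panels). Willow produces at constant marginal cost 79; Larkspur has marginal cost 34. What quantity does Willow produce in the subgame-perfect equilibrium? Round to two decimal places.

55.33

Solve by backward induction. Given q_W, the follower Larkspur maximises π_L = (456 - 3q_W - 3q_L)q_L - 34q_L.
Setting the follower's marginal profit to zero, 422 - 3q_W - 6q_L = 0, i.e. q_L = (422 - 3q_W)/6.
The leader anticipates this reaction. Substituting into P = 456 - 3Q gives P = 245 - (3/2)q_W, so π_W = (245 - (3/2)q_W)q_W - 79q_W.
The leader's first-order condition 166 - 3q_W = 0 yields q_W = 166/3.
Then q_L = (422 - 3·(166/3))/6 = 128/3.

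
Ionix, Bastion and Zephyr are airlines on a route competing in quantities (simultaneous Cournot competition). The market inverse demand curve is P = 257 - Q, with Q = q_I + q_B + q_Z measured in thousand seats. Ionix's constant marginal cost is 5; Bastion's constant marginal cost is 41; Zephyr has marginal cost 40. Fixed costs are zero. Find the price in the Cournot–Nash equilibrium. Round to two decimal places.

85.75

Ionix's profit: π_I = (257 - Q)q_I - (5q_I). Setting ∂π_I/∂q_I = 0: 252 - 2q_I - (q_B + q_Z) = 0.
Bastion's first-order condition: 216 - 2q_B - (q_I + q_Z) = 0.
Zephyr's first-order condition: 217 - 2q_Z - (q_I + q_B) = 0.
Adding the 3 first-order conditions: 685 − 4Q = 0, so Q = 685/4.
Back-substituting: q_I = (252 − 685/4) = 323/4, q_B = (216 − 685/4) = 179/4, q_Z = (217 − 685/4) = 183/4.
Total output Q = 685/4, so price P = 257 - 685/4 = 343/4.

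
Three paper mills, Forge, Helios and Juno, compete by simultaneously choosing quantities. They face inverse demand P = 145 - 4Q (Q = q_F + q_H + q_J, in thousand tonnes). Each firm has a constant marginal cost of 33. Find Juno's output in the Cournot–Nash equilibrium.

A representative firm's profit is π_i = q_i(145 - 4Q) - 33q_i.
First-order condition (treating rivals' output as given): 112 - 8q_i - 4·Σ_{j≠i} q_j = 0.
With identical firms every q_j equals q_i, so Σ_{j≠i} q_j = 2q_i and 112 = 16q_i, giving q_i = 7.

7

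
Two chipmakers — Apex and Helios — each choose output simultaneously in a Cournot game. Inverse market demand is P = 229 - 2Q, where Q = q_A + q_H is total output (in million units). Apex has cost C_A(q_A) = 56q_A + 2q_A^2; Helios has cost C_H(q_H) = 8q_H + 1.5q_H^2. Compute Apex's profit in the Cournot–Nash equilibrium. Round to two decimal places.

874.79

Apex's profit: π_A = (229 - 2Q)q_A - (56q_A + 2q_A²). Setting ∂π_A/∂q_A = 0: 173 - 8q_A - 2(q_H) = 0.
Helios's profit: π_H = (229 - 2Q)q_H - (8q_H + (3/2)q_H²). Setting ∂π_H/∂q_H = 0: 221 - 7q_H - 2(q_A) = 0.
Rearranging gives the reaction functions q_A = (173 - 2q_H)/8 and q_H = (221 - 2q_A)/7.
Solving the pair: q_A = 769/52, q_H = 711/26.
Price P = 229 - 2·42.1346 = 144.7308.
Apex's profit: 144.7308·(769/52) - 56·(769/52) - 2(769/52)² = 874.7944.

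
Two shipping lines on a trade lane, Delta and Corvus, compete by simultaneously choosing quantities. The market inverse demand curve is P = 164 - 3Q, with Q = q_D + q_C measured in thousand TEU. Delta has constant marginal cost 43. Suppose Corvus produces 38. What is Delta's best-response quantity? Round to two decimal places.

With the rival's output fixed at 38, Delta's profit is π_D = (164 - 3·38 - 3q_D)q_D - (43q_D) = (50 - 3q_D)q_D - (43q_D).
∂π_D/∂q_D = 7 - 6q_D = 0, so q_D = 7/6.

1.17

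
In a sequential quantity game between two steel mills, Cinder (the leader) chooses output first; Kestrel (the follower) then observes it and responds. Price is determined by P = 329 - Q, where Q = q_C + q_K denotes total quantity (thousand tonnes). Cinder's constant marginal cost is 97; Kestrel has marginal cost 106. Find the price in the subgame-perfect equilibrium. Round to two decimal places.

157.25

Solve by backward induction. Given q_C, the follower Kestrel maximises π_K = (329 - q_C - q_K)q_K - 106q_K.
Setting the follower's marginal profit to zero, 223 - q_C - 2q_K = 0, i.e. q_K = (223 - q_C)/2.
Cinder substitutes q_K(q_C) into its own profit: π_C = q_C(329 - q_C - (223 - q_C)/2) - 97q_C = (435/2 - (1/2)q_C)q_C - 97q_C.
Maximising: ∂π_C/∂q_C = 241/2 - q_C = 0, giving q_C = 241/2.
Then q_K = (223 - 241/2)/2 = 205/4.
Total output Q = 687/4, so price P = 329 - 687/4 = 629/4.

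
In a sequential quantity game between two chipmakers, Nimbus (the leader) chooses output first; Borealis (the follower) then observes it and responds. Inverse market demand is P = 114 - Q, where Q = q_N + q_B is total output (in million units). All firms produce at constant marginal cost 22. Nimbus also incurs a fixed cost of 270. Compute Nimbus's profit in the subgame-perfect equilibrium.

Solve by backward induction. Given q_N, the follower Borealis maximises π_B = (114 - q_N - q_B)q_B - 22q_B.
∂π_B/∂q_B = 92 - q_N - 2q_B = 0 gives the reaction function q_B = (92 - q_N)/2.
Nimbus substitutes q_B(q_N) into its own profit: π_N = q_N(114 - q_N - (92 - q_N)/2) - 22q_N = (68 - (1/2)q_N)q_N - 22q_N.
Maximising: ∂π_N/∂q_N = 46 - q_N = 0, giving q_N = 46.
Then q_B = (92 - 46)/2 = 23.
Price P = 114 - 69 = 45.
Nimbus's profit: (45 - 22)·46 - 270 = 788.

788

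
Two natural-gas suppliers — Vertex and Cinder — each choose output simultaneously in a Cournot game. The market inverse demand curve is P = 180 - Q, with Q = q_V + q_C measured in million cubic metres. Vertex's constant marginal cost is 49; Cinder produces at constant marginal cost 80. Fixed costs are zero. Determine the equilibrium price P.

Vertex's profit: π_V = (180 - Q)q_V - (49q_V). Setting ∂π_V/∂q_V = 0: 131 - 2q_V - (q_C) = 0.
Cinder's profit: π_C = (180 - Q)q_C - (80q_C). Setting ∂π_C/∂q_C = 0: 100 - 2q_C - (q_V) = 0.
So q_V = (131 - q_C)/2 and q_C = (100 - q_V)/2.
Solving the pair: q_V = 54, q_C = 23.
Total output Q = 77, so price P = 180 - 77 = 103.

103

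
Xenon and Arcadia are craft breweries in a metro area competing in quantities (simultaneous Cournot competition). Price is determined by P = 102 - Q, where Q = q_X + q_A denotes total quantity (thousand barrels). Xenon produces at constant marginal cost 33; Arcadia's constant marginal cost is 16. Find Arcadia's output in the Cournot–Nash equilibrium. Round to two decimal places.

Xenon's profit: π_X = (102 - Q)q_X - (33q_X). Setting ∂π_X/∂q_X = 0: 69 - 2q_X - (q_A) = 0.
Arcadia's profit: π_A = (102 - Q)q_A - (16q_A). Setting ∂π_A/∂q_A = 0: 86 - 2q_A - (q_X) = 0.
So q_X = (69 - q_A)/2 and q_A = (86 - q_X)/2.
Solving the pair: q_X = 52/3, q_A = 103/3.

34.33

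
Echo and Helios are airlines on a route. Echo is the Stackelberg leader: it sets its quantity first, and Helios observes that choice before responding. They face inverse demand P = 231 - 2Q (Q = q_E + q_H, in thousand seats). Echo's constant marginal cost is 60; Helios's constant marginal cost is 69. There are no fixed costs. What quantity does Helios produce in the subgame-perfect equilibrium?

18

The follower Helios best-responds to any q_E: π_H = (231 - 2Q)q_H - 69q_H.
∂π_H/∂q_H = 162 - 2q_E - 4q_H = 0 gives the reaction function q_H = (162 - 2q_E)/4.
The leader anticipates this reaction. Substituting into P = 231 - 2Q gives P = 150 - q_E, so π_E = (150 - q_E)q_E - 60q_E.
The leader's first-order condition 90 - 2q_E = 0 yields q_E = 45.
Then q_H = (162 - 2·45)/4 = 18.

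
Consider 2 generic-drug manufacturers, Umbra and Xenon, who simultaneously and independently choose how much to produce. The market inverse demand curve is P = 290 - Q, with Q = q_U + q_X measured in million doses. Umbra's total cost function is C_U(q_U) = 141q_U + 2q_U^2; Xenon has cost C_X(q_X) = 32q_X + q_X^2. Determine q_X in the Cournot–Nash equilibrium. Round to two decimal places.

60.83

Umbra's profit: π_U = (290 - Q)q_U - (141q_U + 2q_U²). Setting ∂π_U/∂q_U = 0: 149 - 6q_U - (q_X) = 0.
Xenon's profit: π_X = (290 - Q)q_X - (32q_X + q_X²). Setting ∂π_X/∂q_X = 0: 258 - 4q_X - (q_U) = 0.
Rearranging gives the reaction functions q_U = (149 - q_X)/6 and q_X = (258 - q_U)/4.
Substituting one into the other gives q_U = 338/23 and q_X = 1399/23.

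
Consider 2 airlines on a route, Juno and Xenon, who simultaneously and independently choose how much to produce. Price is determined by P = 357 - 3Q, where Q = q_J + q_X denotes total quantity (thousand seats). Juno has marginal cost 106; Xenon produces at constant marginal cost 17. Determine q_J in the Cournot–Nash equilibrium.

Juno's profit: π_J = (357 - 3Q)q_J - (106q_J). Setting ∂π_J/∂q_J = 0: 251 - 6q_J - 3(q_X) = 0.
Xenon's first-order condition: 340 - 6q_X - 3(q_J) = 0.
So q_J = (251 - 3q_X)/6 and q_X = (340 - 3q_J)/6.
Solving the pair: q_J = 18, q_X = 143/3.

18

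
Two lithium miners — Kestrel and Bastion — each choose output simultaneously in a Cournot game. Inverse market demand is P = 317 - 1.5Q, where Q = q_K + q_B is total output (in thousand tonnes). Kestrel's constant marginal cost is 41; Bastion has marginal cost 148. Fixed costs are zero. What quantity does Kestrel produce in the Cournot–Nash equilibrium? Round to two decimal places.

Kestrel's profit: π_K = (317 - 1.5Q)q_K - (41q_K). Setting ∂π_K/∂q_K = 0: 276 - 3q_K - (3/2)(q_B) = 0.
Bastion's first-order condition: 169 - 3q_B - (3/2)(q_K) = 0.
So q_K = (276 - (3/2)q_B)/3 and q_B = (169 - (3/2)q_K)/3.
Substituting one into the other gives q_K = 766/9 and q_B = 124/9.

85.11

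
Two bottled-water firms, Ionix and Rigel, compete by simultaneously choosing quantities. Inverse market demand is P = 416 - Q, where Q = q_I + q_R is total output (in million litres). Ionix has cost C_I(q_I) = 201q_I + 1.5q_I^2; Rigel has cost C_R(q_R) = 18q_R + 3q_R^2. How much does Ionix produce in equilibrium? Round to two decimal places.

33.90

Ionix's profit: π_I = (416 - Q)q_I - (201q_I + (3/2)q_I²). Setting ∂π_I/∂q_I = 0: 215 - 5q_I - (q_R) = 0.
Rigel's first-order condition: 398 - 8q_R - (q_I) = 0.
Rearranging gives the reaction functions q_I = (215 - q_R)/5 and q_R = (398 - q_I)/8.
Solving the pair: q_I = 1322/39, q_R = 1775/39.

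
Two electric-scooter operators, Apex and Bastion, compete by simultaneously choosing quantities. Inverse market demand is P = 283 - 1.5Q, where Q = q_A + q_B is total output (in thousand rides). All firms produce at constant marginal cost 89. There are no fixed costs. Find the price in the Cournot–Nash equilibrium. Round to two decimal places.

153.67

Each firm earns π_i = (283 - 1.5Q)q_i - 89q_i.
First-order condition (treating rivals' output as given): 194 - 3q_i - (3/2)q_j = 0.
By symmetry each firm produces the same amount; substituting q_j = q_i yields q_i = 194/(9/2) = 388/9.
Total output Q = 776/9, so price P = 283 - (3/2)·(776/9) = 461/3.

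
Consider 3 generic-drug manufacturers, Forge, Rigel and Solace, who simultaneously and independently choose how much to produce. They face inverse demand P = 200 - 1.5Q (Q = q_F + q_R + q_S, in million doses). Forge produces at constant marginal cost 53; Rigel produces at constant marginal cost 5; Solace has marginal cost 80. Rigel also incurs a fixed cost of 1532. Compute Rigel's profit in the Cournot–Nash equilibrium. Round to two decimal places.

2681.50

Forge's profit: π_F = (200 - 1.5Q)q_F - (53q_F). Setting ∂π_F/∂q_F = 0: 147 - 3q_F - (3/2)(q_R + q_S) = 0.
Rigel's first-order condition: 195 - 3q_R - (3/2)(q_F + q_S) = 0.
Solace's first-order condition: 120 - 3q_S - (3/2)(q_F + q_R) = 0.
Summing all 3 equations gives 462 − 6Q = 0, hence Q = 77.
Back-substituting: q_F = (147 − 231/2)/(3/2) = 21, q_R = (195 − 231/2)/(3/2) = 53, q_S = (120 − 231/2)/(3/2) = 3.
Price P = 200 - (3/2)·77 = 169/2.
Rigel's profit: (169/2 - 5)·53 - 1532 = 2681.5000.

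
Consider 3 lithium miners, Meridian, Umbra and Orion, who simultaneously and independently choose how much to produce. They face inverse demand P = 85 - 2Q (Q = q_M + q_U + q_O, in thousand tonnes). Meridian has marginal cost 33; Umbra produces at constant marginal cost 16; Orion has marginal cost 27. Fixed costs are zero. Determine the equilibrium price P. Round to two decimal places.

Meridian's profit: π_M = (85 - 2Q)q_M - (33q_M). Setting ∂π_M/∂q_M = 0: 52 - 4q_M - 2(q_U + q_O) = 0.
Umbra's profit: π_U = (85 - 2Q)q_U - (16q_U). Setting ∂π_U/∂q_U = 0: 69 - 4q_U - 2(q_M + q_O) = 0.
Orion's profit: π_O = (85 - 2Q)q_O - (27q_O). Setting ∂π_O/∂q_O = 0: 58 - 4q_O - 2(q_M + q_U) = 0.
Adding the 3 first-order conditions: 179 − 8Q = 0, so Q = 179/8.
Back-substituting: q_M = (52 − 179/4)/2 = 29/8, q_U = (69 − 179/4)/2 = 97/8, q_O = (58 − 179/4)/2 = 53/8.
Total output Q = 179/8, so price P = 85 - 2·(179/8) = 161/4.

40.25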